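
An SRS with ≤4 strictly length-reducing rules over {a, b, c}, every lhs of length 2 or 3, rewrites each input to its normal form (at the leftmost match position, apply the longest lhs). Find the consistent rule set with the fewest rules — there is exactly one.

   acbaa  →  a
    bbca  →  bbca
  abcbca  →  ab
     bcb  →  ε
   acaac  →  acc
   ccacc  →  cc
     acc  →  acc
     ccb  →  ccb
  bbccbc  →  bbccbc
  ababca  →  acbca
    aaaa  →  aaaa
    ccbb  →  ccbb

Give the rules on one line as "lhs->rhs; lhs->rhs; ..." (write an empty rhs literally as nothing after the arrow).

  | acbaa => acca => a
  | bbca
  | abcbca => aca => ab
  | bcb => ε

aca->ab; ba->c; bcb->; cca->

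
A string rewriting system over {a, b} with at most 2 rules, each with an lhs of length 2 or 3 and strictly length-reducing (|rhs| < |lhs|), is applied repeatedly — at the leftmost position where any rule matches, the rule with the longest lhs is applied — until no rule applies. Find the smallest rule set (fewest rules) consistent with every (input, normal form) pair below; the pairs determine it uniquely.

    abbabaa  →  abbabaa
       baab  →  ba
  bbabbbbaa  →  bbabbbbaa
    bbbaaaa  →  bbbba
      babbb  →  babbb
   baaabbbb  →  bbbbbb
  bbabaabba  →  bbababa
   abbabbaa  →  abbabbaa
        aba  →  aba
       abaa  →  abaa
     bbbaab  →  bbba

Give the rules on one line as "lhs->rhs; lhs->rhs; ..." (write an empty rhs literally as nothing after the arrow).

  | abbabaa
  | baab => ba
  | bbabbbbaa
  | bbbaaaa => bbbba

aaa->b; aab->a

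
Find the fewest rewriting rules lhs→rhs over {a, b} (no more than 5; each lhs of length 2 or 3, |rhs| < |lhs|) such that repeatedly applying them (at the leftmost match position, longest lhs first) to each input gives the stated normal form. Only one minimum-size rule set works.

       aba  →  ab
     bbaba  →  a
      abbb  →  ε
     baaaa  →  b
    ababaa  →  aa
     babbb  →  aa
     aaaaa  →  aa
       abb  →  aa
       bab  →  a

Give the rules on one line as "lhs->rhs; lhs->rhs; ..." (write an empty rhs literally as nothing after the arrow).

  | aba => ab
  | bbaba => aaba => a
  | abbb => aab => ε
  | baaaa => baaa => baa => ba => b

aaa->aa; aab->; ba->b; bb->a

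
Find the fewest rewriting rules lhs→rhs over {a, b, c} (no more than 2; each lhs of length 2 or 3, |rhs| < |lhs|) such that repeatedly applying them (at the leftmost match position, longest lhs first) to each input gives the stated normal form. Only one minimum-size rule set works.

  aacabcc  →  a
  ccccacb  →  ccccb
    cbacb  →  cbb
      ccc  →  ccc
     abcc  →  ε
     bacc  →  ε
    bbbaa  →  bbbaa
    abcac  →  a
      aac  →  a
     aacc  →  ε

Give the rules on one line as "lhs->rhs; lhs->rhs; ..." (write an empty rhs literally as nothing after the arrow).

ac->; bc->

  | aacabcc => aabcc => aac => a
  | ccccacb => ccccb
  | cbacb => cbb
  | ccc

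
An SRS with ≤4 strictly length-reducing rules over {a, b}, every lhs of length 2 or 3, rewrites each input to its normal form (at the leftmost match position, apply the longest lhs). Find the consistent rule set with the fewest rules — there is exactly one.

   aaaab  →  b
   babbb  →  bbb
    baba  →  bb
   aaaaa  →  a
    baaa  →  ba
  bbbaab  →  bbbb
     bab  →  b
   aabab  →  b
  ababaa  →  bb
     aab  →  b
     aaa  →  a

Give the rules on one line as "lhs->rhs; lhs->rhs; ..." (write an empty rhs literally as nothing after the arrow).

aa->; ab->; aba->b

  | aaaab => aab => b
  | babbb => bbb
  | baba => bb
  | aaaaa => aaa => a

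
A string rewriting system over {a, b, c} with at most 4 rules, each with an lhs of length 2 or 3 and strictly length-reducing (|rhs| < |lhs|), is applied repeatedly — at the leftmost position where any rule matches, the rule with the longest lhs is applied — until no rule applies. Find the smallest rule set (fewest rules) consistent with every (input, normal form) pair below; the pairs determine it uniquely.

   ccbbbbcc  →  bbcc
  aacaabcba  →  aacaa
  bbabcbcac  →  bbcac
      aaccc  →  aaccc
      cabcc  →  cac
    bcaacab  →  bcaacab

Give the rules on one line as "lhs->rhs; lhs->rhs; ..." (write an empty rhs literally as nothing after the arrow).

  | ccbbbbcc => cbbbcc => bbcc
  | aacaabcba => aacaaba => aacaa
  | bbabcbcac => bbcbcac => bbcac
  | aaccc

abc->a; ba->; cb->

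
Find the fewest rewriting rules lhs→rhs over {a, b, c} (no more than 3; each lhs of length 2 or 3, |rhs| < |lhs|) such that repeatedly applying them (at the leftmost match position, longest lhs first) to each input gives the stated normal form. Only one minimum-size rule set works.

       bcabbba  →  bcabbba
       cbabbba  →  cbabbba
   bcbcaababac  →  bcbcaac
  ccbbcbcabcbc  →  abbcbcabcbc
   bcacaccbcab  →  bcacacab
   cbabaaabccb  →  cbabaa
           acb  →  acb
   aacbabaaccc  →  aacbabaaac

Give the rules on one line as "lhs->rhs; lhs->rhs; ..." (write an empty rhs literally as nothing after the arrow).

aab->a; cc->a

  | bcabbba
  | cbabbba
  | bcbcaababac => bcbcaabac => bcbcaac
  | ccbbcbcabcbc => abbcbcabcbc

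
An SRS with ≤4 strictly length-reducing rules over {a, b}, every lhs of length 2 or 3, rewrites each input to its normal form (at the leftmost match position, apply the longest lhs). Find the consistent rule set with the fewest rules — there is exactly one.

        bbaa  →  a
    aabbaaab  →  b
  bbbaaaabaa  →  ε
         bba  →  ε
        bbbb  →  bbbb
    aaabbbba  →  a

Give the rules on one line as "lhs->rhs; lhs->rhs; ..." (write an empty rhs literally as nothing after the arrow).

  | bbaa => baa => a
  | aabbaaab => bbaaab => baaab => aab => b
  | bbbaaaabaa => bbaaaabaa => baaaabaa => aaabaa => abaa => aa => ε
  | bba => ba => ε

aa->; ba->; bba->ba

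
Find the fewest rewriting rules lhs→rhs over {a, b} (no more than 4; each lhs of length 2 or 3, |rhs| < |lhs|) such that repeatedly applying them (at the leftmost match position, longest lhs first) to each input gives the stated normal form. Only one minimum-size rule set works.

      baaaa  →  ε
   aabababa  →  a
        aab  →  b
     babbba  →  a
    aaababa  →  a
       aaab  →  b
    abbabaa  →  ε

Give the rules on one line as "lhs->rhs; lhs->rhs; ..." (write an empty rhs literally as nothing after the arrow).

  | baaaa => aaaa => aa => ε
  | aabababa => bababa => ababa => baba => aba => ba => a
  | aab => b
  | babbba => abbba => bbba => bba => ba => a

aa->; ab->b; ba->a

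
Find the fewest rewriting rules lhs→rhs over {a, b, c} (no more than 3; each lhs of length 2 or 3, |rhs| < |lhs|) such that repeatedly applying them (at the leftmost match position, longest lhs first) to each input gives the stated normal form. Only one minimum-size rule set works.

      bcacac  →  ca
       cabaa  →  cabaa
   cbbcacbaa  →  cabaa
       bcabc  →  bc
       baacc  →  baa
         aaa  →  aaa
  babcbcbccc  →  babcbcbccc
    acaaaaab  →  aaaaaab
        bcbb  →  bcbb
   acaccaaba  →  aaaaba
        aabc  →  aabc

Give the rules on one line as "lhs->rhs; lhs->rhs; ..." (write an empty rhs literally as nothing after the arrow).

  | bcacac => cac => ca
  | cabaa
  | cbbcacbaa => cacbaa => cabaa
  | bcabc => bc

ac->a; bbc->; bca->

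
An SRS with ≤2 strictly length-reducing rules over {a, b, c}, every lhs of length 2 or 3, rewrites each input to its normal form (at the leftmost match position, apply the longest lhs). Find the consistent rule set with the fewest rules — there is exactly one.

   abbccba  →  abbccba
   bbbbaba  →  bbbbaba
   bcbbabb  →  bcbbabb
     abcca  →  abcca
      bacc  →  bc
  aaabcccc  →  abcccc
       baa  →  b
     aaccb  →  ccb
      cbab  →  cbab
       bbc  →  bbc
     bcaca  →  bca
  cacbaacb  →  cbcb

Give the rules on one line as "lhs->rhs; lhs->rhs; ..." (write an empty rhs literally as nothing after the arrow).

  | abbccba
  | bbbbaba
  | bcbbabb
  | abcca

aa->; ac->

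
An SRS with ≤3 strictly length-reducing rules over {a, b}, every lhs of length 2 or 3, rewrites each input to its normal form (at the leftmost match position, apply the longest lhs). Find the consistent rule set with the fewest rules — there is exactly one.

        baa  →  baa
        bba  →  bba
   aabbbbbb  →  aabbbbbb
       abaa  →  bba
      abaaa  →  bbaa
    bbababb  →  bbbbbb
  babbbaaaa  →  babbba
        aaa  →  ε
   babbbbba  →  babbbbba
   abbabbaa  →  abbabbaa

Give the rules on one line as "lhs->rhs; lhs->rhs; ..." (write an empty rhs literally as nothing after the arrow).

  | baa
  | bba
  | aabbbbbb
  | abaa => bba

aaa->; aba->bb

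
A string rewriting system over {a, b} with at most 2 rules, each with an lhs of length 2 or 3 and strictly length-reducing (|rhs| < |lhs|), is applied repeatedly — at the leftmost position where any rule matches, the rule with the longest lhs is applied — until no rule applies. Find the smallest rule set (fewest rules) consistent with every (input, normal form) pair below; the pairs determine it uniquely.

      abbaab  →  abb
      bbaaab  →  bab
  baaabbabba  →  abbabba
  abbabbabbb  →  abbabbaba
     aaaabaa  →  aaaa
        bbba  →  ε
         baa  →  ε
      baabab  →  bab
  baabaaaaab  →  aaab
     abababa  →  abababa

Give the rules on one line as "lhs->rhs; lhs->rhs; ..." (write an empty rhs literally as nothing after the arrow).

baa->; bbb->ba

  | abbaab => abb
  | bbaaab => bab
  | baaabbabba => abbabba
  | abbabbabbb => abbabbaba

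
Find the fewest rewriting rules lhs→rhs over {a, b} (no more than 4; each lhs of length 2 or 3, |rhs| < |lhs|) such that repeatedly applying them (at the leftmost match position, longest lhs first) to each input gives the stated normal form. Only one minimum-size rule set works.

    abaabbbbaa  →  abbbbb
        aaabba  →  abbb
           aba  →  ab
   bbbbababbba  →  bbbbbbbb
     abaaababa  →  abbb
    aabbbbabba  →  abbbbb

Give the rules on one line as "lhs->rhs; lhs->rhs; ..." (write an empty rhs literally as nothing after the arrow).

  | abaabbbbaa => ababbbbaa => abbbbbaa => abbbbba => abbbbb
  | aaabba => abbba => abbb
  | aba => ab
  | bbbbababbba => bbbbbabbba => bbbbbbbba => bbbbbbbb

aaa->ab; aab->a; ba->b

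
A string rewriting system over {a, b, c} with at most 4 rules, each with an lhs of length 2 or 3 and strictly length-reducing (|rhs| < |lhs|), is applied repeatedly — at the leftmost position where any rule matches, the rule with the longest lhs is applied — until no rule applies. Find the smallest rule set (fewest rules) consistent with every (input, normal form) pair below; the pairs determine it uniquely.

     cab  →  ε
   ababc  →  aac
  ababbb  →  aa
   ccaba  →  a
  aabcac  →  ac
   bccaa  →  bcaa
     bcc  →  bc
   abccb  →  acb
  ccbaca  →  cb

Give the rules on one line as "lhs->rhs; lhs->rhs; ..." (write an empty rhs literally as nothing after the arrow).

ab->a; aca->; cab->; cc->c

  | cab => ε
  | ababc => aabc => aac
  | ababbb => aabbb => aabb => aab => aa
  | ccaba => caba => a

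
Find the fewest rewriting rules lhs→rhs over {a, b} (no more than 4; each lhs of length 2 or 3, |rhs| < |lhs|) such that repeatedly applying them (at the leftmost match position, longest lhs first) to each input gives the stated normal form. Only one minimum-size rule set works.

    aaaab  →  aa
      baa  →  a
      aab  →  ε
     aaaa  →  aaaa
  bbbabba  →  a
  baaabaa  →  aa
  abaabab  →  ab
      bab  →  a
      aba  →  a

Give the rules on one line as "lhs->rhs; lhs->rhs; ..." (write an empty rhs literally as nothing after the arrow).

  | aaaab => aa
  | baa => a
  | aab => ε
  | aaaa

aab->; ba->; bab->a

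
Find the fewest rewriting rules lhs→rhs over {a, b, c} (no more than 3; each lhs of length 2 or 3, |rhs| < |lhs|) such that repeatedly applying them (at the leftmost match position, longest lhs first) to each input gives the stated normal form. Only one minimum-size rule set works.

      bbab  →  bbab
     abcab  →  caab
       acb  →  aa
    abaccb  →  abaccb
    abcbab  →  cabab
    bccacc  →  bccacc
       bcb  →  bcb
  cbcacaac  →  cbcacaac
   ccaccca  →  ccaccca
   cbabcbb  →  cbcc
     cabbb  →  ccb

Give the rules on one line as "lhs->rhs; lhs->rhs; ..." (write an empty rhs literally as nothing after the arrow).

  | bbab
  | abcab => caab
  | acb => aa
  | abaccb

abb->c; abc->ca; acb->aa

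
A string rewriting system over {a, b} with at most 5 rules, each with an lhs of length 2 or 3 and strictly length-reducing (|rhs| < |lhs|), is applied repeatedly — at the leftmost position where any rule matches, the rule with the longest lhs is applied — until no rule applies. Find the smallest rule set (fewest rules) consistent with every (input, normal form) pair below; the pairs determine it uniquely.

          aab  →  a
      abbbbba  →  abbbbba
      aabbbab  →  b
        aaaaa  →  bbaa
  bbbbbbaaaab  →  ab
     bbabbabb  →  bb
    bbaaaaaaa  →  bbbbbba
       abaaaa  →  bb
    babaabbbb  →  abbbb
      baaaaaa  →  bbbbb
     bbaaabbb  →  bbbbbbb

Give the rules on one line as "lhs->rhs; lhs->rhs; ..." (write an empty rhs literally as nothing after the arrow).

  | aab => a
  | abbbbba
  | aabbbab => abbab => abab => b
  | aaaaa => bbaa

aaa->bb; aab->a; aba->; bab->ab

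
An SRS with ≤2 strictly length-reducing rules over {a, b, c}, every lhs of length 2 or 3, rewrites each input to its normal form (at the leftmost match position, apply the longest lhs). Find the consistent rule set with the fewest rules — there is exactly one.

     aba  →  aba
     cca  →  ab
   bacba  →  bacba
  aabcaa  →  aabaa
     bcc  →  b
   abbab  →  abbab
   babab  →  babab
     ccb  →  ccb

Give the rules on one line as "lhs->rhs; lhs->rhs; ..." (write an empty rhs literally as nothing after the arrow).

bc->b; cca->ab

  | aba
  | cca => ab
  | bacba
  | aabcaa => aabaa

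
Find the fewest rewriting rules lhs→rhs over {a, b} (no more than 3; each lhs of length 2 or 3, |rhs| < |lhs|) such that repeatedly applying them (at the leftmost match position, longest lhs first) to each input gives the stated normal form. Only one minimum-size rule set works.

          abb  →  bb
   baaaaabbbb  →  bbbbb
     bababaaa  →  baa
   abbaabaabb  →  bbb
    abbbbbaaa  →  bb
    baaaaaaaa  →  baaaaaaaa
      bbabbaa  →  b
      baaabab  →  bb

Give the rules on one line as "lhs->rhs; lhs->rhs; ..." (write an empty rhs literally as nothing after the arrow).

ab->b; bba->b

  | abb => bb
  | baaaaabbbb => baaaabbbb => baaabbbb => baabbbb => babbbb => bbbbb
  | bababaaa => bbabaaa => bbaaa => baa
  | abbaabaabb => bbaabaabb => babaabb => bbaabb => babb => bbb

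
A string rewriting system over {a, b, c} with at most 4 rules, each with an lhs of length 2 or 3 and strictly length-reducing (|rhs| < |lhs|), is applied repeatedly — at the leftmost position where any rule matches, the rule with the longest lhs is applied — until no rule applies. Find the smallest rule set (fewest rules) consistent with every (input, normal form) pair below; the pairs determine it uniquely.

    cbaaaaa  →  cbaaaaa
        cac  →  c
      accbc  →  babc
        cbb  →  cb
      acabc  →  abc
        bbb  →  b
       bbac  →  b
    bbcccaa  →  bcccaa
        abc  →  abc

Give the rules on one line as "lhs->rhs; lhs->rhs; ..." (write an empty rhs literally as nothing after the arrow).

  | cbaaaaa
  | cac => c
  | accbc => babc
  | cbb => cb

ac->; acc->ba; bb->b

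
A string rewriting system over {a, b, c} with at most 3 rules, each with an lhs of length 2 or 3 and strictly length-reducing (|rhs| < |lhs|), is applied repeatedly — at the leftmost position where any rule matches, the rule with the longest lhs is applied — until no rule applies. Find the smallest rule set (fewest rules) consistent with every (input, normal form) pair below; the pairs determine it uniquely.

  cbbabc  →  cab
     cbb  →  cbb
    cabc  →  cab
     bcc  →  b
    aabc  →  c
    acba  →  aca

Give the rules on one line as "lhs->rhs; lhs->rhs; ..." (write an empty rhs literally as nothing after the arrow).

  | cbbabc => cbabc => cabc => cab
  | cbb
  | cabc => cab
  | bcc => bc => b

aab->; ba->a; bc->b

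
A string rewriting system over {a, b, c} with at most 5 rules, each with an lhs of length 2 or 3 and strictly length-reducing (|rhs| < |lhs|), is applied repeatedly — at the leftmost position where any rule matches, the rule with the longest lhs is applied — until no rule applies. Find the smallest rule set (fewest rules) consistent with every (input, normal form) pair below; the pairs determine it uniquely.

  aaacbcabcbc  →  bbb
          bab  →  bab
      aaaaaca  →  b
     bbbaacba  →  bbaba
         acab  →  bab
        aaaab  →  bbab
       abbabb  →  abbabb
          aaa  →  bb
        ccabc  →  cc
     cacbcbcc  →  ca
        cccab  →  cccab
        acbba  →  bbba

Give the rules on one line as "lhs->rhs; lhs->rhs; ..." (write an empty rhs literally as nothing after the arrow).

  | aaacbcabcbc => bbcbcabcbc => babcabcbc => baaabcbc => bbbbcbc => bbbabc => bbbaa => bbb
  | bab
  | aaaaaca => bbaaca => bbca => baa => b
  | bbbaacba => bbbcba => bbaba

aa->; aaa->bb; ac->b; bc->a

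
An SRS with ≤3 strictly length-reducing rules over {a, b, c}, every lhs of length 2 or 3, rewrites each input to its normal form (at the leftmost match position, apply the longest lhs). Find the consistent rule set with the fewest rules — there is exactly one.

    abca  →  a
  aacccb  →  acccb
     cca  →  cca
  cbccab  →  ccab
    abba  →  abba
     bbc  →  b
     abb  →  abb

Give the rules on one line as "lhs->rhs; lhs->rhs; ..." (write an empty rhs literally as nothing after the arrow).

  | abca => aa => a
  | aacccb => acccb
  | cca
  | cbccab => ccab

aa->a; bc->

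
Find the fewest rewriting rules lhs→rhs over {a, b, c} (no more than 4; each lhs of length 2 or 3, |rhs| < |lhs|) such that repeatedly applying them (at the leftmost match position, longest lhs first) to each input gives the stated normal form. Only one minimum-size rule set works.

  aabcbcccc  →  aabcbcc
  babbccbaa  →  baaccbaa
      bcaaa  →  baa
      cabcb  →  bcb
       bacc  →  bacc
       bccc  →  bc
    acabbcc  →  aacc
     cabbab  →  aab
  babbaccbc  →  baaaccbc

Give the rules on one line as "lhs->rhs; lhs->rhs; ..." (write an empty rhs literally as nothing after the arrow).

bb->a; ca->; ccc->c

  | aabcbcccc => aabcbcc
  | babbccbaa => baaccbaa
  | bcaaa => baa
  | cabcb => bcb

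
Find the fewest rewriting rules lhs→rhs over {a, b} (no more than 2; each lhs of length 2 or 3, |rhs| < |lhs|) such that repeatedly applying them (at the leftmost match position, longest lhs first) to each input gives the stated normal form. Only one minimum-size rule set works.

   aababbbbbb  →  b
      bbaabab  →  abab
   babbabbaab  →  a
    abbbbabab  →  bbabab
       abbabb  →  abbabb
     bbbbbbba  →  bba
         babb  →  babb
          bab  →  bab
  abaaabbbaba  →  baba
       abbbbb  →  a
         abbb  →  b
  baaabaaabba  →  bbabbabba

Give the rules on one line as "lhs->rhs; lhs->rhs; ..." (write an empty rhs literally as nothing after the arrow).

  | aababbbbbb => bbabbbbbb => bbaabbb => bbbbbb => abbb => aa => b
  | bbaabab => bbbbab => abab
  | babbabbaab => babbabbbb => babbaab => babbbb => baab => bbb => a
  | abbbbabab => aababab => bbabab

aa->b; bbb->a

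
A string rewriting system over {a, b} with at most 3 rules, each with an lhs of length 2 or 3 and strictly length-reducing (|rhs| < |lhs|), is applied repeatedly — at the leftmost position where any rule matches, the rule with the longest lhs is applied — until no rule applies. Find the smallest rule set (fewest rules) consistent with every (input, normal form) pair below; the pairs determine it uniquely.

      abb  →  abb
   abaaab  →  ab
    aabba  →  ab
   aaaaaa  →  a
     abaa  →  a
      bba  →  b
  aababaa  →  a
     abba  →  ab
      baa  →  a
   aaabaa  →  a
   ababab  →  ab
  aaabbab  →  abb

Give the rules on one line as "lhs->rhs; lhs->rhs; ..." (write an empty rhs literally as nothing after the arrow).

aa->a; ba->

  | abb
  | abaaab => aaab => aab => ab
  | aabba => abba => ab
  | aaaaaa => aaaaa => aaaa => aaa => aa => a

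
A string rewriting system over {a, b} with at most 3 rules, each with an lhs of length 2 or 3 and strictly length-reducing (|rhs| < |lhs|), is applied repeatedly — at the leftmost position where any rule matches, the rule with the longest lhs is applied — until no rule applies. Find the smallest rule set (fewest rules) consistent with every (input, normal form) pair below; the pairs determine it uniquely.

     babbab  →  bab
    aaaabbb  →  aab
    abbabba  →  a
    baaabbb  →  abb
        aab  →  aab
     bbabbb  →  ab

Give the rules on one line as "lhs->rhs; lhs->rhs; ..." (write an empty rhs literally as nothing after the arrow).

  | babbab => bab
  | aaaabbb => abbb => aab
  | abbabba => abba => a
  | baaabbb => bbbb => abb

aaa->; bba->; bbb->ab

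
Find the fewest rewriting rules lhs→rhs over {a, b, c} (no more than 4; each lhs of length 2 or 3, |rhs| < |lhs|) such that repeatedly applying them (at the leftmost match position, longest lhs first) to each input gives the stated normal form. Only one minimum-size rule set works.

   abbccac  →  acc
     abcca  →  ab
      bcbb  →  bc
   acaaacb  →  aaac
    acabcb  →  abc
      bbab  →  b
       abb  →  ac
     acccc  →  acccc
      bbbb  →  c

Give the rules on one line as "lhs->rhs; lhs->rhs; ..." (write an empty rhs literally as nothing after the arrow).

  | abbccac => acccac => acc
  | abcca => ab
  | bcbb => bcb => bc
  | acaaacb => aaacb => aaac

bb->c; ca->; cb->c; cca->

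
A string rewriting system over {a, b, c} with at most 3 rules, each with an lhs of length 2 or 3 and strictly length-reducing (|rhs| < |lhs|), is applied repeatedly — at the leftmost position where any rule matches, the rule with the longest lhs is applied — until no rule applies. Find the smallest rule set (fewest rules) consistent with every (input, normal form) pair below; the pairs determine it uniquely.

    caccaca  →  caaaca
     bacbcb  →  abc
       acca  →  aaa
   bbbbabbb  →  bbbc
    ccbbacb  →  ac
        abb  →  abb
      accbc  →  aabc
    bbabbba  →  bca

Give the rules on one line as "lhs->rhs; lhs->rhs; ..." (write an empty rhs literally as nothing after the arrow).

  | caccaca => caaaca
  | bacbcb => ccbcb => abcb => abc
  | acca => aaa
  | bbbbabbb => bbbcbbb => bbbcbb => bbbcb => bbbc

ba->c; cb->c; cc->a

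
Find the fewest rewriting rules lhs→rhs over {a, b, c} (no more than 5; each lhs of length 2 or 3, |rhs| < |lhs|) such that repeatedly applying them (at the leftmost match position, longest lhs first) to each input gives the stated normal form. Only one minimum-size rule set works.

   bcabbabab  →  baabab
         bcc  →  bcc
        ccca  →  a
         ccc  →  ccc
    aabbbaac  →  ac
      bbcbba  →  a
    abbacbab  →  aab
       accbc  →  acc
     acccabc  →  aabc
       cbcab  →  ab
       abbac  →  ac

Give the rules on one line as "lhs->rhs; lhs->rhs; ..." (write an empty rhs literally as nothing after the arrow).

aac->ac; bb->c; ca->a; cb->

  | bcabbabab => babbabab => bacabab => baabab
  | bcc
  | ccca => cca => ca => a
  | ccc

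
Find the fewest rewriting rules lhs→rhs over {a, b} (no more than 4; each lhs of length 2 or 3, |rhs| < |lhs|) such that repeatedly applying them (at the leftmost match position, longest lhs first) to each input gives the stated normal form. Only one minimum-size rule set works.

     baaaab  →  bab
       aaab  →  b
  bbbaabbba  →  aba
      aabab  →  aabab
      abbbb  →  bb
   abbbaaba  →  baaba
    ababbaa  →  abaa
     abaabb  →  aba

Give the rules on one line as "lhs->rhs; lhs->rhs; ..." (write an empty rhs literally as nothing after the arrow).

  | baaaab => bab
  | aaab => b
  | bbbaabbba => aabbba => aba
  | aabab

aaa->; abb->; bbb->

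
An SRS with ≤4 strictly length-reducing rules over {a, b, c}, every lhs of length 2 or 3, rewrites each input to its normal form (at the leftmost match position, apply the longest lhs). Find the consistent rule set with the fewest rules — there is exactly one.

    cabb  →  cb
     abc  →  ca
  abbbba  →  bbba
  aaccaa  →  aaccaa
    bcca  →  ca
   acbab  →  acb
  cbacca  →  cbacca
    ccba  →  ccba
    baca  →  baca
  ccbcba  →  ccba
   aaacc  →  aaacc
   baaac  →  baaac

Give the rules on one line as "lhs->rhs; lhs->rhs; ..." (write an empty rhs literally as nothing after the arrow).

  | cabb => cb
  | abc => ca
  | abbbba => bbba
  | aaccaa

ab->; abc->ca; bc->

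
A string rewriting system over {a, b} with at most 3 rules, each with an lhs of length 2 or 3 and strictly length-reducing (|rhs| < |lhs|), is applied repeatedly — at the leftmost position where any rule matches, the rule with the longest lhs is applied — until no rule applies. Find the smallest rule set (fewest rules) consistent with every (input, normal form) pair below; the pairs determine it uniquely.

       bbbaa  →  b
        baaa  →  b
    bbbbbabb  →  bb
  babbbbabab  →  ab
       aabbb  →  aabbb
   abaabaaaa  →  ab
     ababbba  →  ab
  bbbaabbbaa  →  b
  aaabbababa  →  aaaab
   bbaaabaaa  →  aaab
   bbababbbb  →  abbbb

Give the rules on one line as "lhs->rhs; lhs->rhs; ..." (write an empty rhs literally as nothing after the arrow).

  | bbbaa => baa => ba => b
  | baaa => baa => ba => b
  | bbbbbabb => bbbabb => babb => bb
  | babbbbabab => bbbbabab => bbabab => abab => ab

ba->b; bab->b; bba->a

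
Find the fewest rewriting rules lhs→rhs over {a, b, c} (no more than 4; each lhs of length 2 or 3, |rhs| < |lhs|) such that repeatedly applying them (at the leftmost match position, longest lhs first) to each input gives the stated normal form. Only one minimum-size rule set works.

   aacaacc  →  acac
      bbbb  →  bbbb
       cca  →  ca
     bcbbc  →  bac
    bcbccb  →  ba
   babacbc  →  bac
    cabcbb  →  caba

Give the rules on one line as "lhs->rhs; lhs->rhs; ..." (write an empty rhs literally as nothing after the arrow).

  | aacaacc => acaacc => acacc => acac
  | bbbb
  | cca => ca
  | bcbbc => babc => bac

aa->a; bab->ba; cb->a; cc->c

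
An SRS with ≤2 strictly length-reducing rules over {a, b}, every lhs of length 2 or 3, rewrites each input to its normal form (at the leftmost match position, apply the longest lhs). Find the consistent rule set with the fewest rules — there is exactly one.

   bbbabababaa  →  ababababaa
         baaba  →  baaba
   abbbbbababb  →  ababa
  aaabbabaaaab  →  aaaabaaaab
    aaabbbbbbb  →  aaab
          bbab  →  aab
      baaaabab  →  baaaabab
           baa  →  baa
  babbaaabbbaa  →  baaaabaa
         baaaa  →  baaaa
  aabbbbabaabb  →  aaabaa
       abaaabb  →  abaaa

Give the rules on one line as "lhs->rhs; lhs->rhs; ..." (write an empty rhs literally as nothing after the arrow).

abb->a; bb->a

  | bbbabababaa => ababababaa
  | baaba
  | abbbbbababb => abbbababb => abababb => ababa
  | aaabbabaaaab => aaaabaaaab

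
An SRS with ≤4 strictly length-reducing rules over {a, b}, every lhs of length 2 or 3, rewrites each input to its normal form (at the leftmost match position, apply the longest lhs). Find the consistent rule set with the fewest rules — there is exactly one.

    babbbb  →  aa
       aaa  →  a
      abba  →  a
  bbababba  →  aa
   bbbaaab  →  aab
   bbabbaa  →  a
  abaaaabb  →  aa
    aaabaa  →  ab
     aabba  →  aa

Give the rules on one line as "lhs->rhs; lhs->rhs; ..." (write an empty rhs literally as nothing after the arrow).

  | babbbb => bbbbb => abb => aa
  | aaa => a
  | abba => aaa => a
  | bbababba => aababba => aabbba => aaaa => aa

aaa->a; ba->b; bb->a; bbb->a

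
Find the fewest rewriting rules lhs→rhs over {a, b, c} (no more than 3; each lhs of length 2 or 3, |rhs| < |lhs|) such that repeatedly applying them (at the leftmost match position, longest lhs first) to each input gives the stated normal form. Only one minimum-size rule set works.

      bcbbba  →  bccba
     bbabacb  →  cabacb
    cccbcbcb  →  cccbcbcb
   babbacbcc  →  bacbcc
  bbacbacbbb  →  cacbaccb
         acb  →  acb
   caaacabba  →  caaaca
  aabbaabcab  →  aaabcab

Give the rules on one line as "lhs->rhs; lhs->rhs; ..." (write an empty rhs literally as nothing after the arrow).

  | bcbbba => bccba
  | bbabacb => cabacb
  | cccbcbcb
  | babbacbcc => bacbcc

abb->; bb->c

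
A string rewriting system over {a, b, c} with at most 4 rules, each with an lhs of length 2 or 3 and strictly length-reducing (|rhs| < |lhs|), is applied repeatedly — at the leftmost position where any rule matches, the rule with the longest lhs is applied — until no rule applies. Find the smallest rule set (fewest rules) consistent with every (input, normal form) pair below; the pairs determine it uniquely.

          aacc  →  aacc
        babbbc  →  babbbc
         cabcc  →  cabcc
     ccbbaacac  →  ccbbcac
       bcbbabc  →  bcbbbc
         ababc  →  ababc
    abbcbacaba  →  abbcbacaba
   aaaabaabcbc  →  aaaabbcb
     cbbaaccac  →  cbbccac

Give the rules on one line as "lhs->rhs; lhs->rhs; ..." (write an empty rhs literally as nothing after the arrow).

  | aacc
  | babbbc
  | cabcc
  | ccbbaacac => ccbbacac => ccbbcac

baa->b; bba->bb; cbc->cb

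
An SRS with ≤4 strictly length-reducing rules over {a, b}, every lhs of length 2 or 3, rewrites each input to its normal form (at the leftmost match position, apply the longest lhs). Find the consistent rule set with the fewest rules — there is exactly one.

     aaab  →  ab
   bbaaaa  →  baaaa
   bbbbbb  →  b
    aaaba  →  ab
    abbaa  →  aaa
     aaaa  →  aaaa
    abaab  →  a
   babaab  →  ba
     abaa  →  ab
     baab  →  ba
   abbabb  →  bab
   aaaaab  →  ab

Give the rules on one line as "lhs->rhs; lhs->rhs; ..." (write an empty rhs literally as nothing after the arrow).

aab->ba; aba->ab; abb->a; bb->b

  | aaab => aba => ab
  | bbaaaa => baaaa
  | bbbbbb => bbbbb => bbbb => bbb => bb => b
  | aaaba => abaa => aba => ab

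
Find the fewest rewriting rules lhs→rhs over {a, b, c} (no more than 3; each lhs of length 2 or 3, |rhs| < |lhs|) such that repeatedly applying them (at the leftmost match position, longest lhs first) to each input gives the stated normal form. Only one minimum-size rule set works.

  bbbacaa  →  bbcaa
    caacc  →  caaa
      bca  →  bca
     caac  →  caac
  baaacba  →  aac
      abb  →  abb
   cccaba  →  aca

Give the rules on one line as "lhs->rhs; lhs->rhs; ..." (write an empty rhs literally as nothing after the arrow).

ba->; cc->a

  | bbbacaa => bbcaa
  | caacc => caaa
  | bca
  | caac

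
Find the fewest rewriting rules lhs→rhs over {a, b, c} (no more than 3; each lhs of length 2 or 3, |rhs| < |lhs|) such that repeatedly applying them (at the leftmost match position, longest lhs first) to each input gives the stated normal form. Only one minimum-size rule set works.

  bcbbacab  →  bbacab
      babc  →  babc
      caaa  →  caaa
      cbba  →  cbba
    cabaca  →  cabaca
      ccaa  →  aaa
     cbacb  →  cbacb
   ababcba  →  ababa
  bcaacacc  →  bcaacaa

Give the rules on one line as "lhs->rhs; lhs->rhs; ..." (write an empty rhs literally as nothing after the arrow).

  | bcbbacab => bbacab
  | babc
  | caaa
  | cbba

bcb->b; cc->a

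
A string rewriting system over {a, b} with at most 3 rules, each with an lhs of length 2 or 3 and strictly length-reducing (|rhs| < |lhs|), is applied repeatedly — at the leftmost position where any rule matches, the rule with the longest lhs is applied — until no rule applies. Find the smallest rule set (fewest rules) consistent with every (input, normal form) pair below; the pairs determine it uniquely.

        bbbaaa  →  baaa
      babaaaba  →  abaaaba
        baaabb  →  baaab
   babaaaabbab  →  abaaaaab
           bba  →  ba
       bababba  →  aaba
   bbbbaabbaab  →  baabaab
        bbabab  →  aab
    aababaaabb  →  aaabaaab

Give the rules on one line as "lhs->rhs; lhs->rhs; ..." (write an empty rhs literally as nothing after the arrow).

  | bbbaaa => bbaaa => baaa
  | babaaaba => abaaaba
  | baaabb => baaab
  | babaaaabbab => abaaaabbab => abaaaabab => abaaaaab

bab->ab; bb->b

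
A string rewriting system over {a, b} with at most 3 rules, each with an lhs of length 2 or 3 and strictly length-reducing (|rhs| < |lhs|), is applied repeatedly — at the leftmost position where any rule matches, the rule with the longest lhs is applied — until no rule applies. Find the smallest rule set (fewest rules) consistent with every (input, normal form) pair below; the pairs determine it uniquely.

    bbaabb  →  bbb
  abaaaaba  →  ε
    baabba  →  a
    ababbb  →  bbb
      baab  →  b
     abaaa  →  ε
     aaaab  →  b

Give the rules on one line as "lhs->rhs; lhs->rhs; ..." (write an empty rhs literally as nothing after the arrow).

aa->; ba->a; baa->

  | bbaabb => bbb
  | abaaaaba => aaaba => aba => aa => ε
  | baabba => bba => ba => a
  | ababbb => aabbb => bbb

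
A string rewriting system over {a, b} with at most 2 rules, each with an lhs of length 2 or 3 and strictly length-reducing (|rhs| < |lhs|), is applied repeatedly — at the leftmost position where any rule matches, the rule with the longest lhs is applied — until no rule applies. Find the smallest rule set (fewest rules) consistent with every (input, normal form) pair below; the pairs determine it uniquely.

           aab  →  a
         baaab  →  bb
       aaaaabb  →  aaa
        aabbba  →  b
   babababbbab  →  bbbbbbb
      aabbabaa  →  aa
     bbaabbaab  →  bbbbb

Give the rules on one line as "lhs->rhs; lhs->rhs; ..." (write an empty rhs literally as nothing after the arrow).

  | aab => a
  | baaab => baab => bab => bb
  | aaaaabb => aaaab => aaa
  | aabbba => abba => ba => b

ab->; ba->b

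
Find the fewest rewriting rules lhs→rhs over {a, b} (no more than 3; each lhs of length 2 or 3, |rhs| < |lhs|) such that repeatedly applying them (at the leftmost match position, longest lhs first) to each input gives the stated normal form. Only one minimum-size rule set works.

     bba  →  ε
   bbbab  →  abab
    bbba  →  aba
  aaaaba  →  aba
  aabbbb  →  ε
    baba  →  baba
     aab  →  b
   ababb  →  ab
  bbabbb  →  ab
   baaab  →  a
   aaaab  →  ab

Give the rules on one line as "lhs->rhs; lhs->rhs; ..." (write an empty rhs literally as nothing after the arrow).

aa->; aaa->; bb->a

  | bba => aa => ε
  | bbbab => abab
  | bbba => aba
  | aaaaba => aba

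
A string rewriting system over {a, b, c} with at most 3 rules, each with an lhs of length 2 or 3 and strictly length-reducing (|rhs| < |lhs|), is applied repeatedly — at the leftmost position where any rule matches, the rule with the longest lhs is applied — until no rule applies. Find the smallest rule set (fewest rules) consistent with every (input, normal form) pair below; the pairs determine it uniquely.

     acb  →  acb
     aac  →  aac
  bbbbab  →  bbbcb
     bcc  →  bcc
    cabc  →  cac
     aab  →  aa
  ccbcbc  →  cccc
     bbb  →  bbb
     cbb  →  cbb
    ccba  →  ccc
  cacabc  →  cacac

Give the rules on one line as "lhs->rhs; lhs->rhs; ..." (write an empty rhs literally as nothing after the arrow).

  | acb
  | aac
  | bbbbab => bbbcb
  | bcc

ab->a; ba->c; cbc->cc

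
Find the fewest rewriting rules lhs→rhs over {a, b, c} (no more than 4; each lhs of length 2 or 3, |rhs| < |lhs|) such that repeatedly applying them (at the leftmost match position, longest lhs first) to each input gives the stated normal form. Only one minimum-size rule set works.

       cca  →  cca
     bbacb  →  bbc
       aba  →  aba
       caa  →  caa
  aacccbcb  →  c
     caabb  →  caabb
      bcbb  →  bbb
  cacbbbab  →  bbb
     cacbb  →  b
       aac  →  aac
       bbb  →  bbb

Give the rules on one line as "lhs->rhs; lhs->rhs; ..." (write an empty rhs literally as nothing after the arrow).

  | cca
  | bbacb => bbc
  | aba
  | caa

acb->c; bab->bb; cb->b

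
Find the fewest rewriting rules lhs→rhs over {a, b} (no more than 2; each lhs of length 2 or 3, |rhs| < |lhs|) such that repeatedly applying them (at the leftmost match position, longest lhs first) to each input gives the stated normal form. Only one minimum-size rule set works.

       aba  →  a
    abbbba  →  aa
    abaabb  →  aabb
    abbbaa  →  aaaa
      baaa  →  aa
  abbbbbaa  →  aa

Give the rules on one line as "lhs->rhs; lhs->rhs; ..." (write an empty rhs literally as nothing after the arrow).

  | aba => a
  | abbbba => aaba => aa
  | abaabb => aabb
  | abbbaa => aaaa

ba->; bbb->a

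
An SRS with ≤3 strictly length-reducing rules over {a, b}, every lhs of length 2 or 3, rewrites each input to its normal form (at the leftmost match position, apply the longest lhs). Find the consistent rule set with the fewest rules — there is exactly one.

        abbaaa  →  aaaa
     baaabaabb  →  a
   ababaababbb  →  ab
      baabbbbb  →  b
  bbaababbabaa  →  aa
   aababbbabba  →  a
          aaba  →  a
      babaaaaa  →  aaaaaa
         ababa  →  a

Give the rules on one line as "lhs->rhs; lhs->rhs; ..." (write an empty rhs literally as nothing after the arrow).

  | abbaaa => aaaa
  | baaabaabb => aaabaabb => abaabb => aaabb => abb => a
  | ababaababbb => aabaababbb => baababbb => aababbb => babbb => abbb => ab
  | baabbbbb => aabbbbb => bbbbb => bbb => b

aab->b; ba->a; bb->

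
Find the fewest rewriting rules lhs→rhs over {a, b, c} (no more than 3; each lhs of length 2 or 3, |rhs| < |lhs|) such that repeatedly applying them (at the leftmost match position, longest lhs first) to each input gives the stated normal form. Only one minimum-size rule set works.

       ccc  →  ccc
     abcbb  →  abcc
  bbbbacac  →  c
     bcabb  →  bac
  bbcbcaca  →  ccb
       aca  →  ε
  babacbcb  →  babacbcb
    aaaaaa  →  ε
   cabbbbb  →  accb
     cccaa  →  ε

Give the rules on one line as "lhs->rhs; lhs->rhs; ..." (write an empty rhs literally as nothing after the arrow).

aa->; bb->c; ca->a

  | ccc
  | abcbb => abcc
  | bbbbacac => cbbacac => ccacac => cacac => acac => aac => c
  | bcabb => babb => bac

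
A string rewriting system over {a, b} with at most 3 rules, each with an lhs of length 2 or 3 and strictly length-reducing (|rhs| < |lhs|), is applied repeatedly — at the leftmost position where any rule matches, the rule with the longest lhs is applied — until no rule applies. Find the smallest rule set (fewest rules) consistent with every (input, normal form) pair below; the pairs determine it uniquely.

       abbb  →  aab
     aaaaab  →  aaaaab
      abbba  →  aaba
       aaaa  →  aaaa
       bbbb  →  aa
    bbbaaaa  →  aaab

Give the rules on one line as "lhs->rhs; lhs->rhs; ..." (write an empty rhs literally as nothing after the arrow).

baa->ab; bb->a

  | abbb => aab
  | aaaaab
  | abbba => aaba
  | aaaa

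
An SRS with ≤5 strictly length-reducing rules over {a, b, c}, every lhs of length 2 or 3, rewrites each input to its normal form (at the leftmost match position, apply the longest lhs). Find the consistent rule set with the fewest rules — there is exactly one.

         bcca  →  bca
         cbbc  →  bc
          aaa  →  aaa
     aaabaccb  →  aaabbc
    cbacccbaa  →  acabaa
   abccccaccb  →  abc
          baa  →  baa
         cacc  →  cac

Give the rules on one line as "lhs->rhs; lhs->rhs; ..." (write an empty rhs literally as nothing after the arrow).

acb->bc; cb->; cc->c; ccc->ca

  | bcca => bca
  | cbbc => bc
  | aaa
  | aaabaccb => aaabacb => aaabbc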